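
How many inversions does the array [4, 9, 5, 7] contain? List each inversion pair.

Finding inversions in [4, 9, 5, 7]:

(1, 2): arr[1]=9 > arr[2]=5
(1, 3): arr[1]=9 > arr[3]=7

Total inversions: 2

The array has 2 inversion(s): (1,2), (1,3). Each pair (i,j) satisfies i < j and arr[i] > arr[j].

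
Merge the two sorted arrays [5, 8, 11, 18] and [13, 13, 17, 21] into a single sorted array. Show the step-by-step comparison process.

Merging process:

Compare 5 vs 13: take 5 from left. Merged: [5]
Compare 8 vs 13: take 8 from left. Merged: [5, 8]
Compare 11 vs 13: take 11 from left. Merged: [5, 8, 11]
Compare 18 vs 13: take 13 from right. Merged: [5, 8, 11, 13]
Compare 18 vs 13: take 13 from right. Merged: [5, 8, 11, 13, 13]
Compare 18 vs 17: take 17 from right. Merged: [5, 8, 11, 13, 13, 17]
Compare 18 vs 21: take 18 from left. Merged: [5, 8, 11, 13, 13, 17, 18]
Append remaining from right: [21]. Merged: [5, 8, 11, 13, 13, 17, 18, 21]

Final merged array: [5, 8, 11, 13, 13, 17, 18, 21]
Total comparisons: 7

The merged array is [5, 8, 11, 13, 13, 17, 18, 21], requiring 7 comparisons. The merge step runs in O(n) time where n is the total number of elements.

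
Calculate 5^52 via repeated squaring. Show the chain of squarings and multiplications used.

Computing 5^52 by squaring (build up from 5^1; each line after the first costs one multiplication):

5^1 = 5
5^2 = (5^1)^2 = 5^2 = 25
5^3 = 5 * 5^2 = 5 * 25 = 125
5^6 = (5^3)^2 = 125^2 = 15625
5^12 = (5^6)^2 = 15625^2 = 244140625
5^13 = 5 * 5^12 = 5 * 244140625 = 1220703125
5^26 = (5^13)^2 = 1220703125^2 = 1490116119384765625
5^52 = (5^26)^2 = 1490116119384765625^2 = 2220446049250313080847263336181640625

Result: 2220446049250313080847263336181640625
Multiplications needed: 7 (7 lines after 5^1)

5^52 = 2220446049250313080847263336181640625. Using exponentiation by squaring, this requires 7 multiplications. The key idea: if the exponent is even, square the half-power; if odd, multiply by the base once.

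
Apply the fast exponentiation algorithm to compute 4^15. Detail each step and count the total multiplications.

Computing 4^15 by squaring (build up from 4^1; each line after the first costs one multiplication):

4^1 = 4
4^2 = (4^1)^2 = 4^2 = 16
4^3 = 4 * 4^2 = 4 * 16 = 64
4^6 = (4^3)^2 = 64^2 = 4096
4^7 = 4 * 4^6 = 4 * 4096 = 16384
4^14 = (4^7)^2 = 16384^2 = 268435456
4^15 = 4 * 4^14 = 4 * 268435456 = 1073741824

Result: 1073741824
Multiplications needed: 6 (6 lines after 4^1)

4^15 = 1073741824. Using exponentiation by squaring, this requires 6 multiplications. The key idea: if the exponent is even, square the half-power; if odd, multiply by the base once.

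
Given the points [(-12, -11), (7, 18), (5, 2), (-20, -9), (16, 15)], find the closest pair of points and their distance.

Computing all pairwise distances among 5 points:

d((-12, -11), (7, 18)) = 34.6699
d((-12, -11), (5, 2)) = 21.4009
d((-12, -11), (-20, -9)) = 8.2462 <-- minimum
d((-12, -11), (16, 15)) = 38.2099
d((7, 18), (5, 2)) = 16.1245
d((7, 18), (-20, -9)) = 38.1838
d((7, 18), (16, 15)) = 9.4868
d((5, 2), (-20, -9)) = 27.313
d((5, 2), (16, 15)) = 17.0294
d((-20, -9), (16, 15)) = 43.2666

Closest pair: (-12, -11) and (-20, -9) with distance 8.2462

The closest pair is (-12, -11) and (-20, -9) with Euclidean distance 8.2462. For 5 points, brute-force pairwise comparison is shown above. For large n, the divide-and-conquer algorithm (sort by x, recurse on halves, check the dividing strip) achieves O(n log n).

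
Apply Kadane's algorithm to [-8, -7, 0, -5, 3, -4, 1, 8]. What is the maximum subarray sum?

Using Kadane's algorithm on [-8, -7, 0, -5, 3, -4, 1, 8]:

Scanning through the array:
Position 1 (value -7): max_ending_here = -7, max_so_far = -7
Position 2 (value 0): max_ending_here = 0, max_so_far = 0
Position 3 (value -5): max_ending_here = -5, max_so_far = 0
Position 4 (value 3): max_ending_here = 3, max_so_far = 3
Position 5 (value -4): max_ending_here = -1, max_so_far = 3
Position 6 (value 1): max_ending_here = 1, max_so_far = 3
Position 7 (value 8): max_ending_here = 9, max_so_far = 9

Maximum subarray: [1, 8]
Maximum sum: 9

The maximum subarray is [1, 8] with sum 9. This subarray runs from index 6 to index 7.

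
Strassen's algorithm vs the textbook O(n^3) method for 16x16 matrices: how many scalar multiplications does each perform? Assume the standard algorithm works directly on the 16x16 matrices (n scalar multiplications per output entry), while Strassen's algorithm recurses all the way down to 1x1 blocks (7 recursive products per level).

Matrix multiplication for 16x16 matrices:

Standard algorithm: 16^3 = 4096 multiplications
Strassen's algorithm: 7^(log2(16)) = 7^4 = 2401 multiplications
Savings: 4096 - 2401 = 1695 multiplications

Standard: 4096 multiplications (16^3). Strassen: 2401 multiplications (7^4). Strassen reduces 8 recursive multiplications to 7 at each level.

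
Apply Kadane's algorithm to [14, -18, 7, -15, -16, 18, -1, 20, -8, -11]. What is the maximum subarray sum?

Using Kadane's algorithm on [14, -18, 7, -15, -16, 18, -1, 20, -8, -11]:

Scanning through the array:
Position 1 (value -18): max_ending_here = -4, max_so_far = 14
Position 2 (value 7): max_ending_here = 7, max_so_far = 14
Position 3 (value -15): max_ending_here = -8, max_so_far = 14
Position 4 (value -16): max_ending_here = -16, max_so_far = 14
Position 5 (value 18): max_ending_here = 18, max_so_far = 18
Position 6 (value -1): max_ending_here = 17, max_so_far = 18
Position 7 (value 20): max_ending_here = 37, max_so_far = 37
Position 8 (value -8): max_ending_here = 29, max_so_far = 37
Position 9 (value -11): max_ending_here = 18, max_so_far = 37

Maximum subarray: [18, -1, 20]
Maximum sum: 37

The maximum subarray is [18, -1, 20] with sum 37. This subarray runs from index 5 to index 7.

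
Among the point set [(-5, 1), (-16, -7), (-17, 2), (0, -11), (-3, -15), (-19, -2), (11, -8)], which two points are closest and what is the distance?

Computing all pairwise distances among 7 points:

d((-5, 1), (-16, -7)) = 13.6015
d((-5, 1), (-17, 2)) = 12.0416
d((-5, 1), (0, -11)) = 13.0
d((-5, 1), (-3, -15)) = 16.1245
d((-5, 1), (-19, -2)) = 14.3178
d((-5, 1), (11, -8)) = 18.3576
d((-16, -7), (-17, 2)) = 9.0554
d((-16, -7), (0, -11)) = 16.4924
d((-16, -7), (-3, -15)) = 15.2643
d((-16, -7), (-19, -2)) = 5.831
d((-16, -7), (11, -8)) = 27.0185
d((-17, 2), (0, -11)) = 21.4009
d((-17, 2), (-3, -15)) = 22.0227
d((-17, 2), (-19, -2)) = 4.4721 <-- minimum
d((-17, 2), (11, -8)) = 29.7321
d((0, -11), (-3, -15)) = 5.0
d((0, -11), (-19, -2)) = 21.0238
d((0, -11), (11, -8)) = 11.4018
d((-3, -15), (-19, -2)) = 20.6155
d((-3, -15), (11, -8)) = 15.6525
d((-19, -2), (11, -8)) = 30.5941

Closest pair: (-17, 2) and (-19, -2) with distance 4.4721

The closest pair is (-17, 2) and (-19, -2) with Euclidean distance 4.4721. For 7 points, brute-force pairwise comparison is shown above. For large n, the divide-and-conquer algorithm (sort by x, recurse on halves, check the dividing strip) achieves O(n log n).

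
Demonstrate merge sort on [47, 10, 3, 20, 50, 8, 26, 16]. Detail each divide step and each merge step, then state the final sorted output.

Merge sort trace:

Split: [47, 10, 3, 20, 50, 8, 26, 16] -> [47, 10, 3, 20] and [50, 8, 26, 16]
  Split: [47, 10, 3, 20] -> [47, 10] and [3, 20]
    Split: [47, 10] -> [47] and [10]
    Merge: [47] + [10] -> [10, 47]
    Split: [3, 20] -> [3] and [20]
    Merge: [3] + [20] -> [3, 20]
  Merge: [10, 47] + [3, 20] -> [3, 10, 20, 47]
  Split: [50, 8, 26, 16] -> [50, 8] and [26, 16]
    Split: [50, 8] -> [50] and [8]
    Merge: [50] + [8] -> [8, 50]
    Split: [26, 16] -> [26] and [16]
    Merge: [26] + [16] -> [16, 26]
  Merge: [8, 50] + [16, 26] -> [8, 16, 26, 50]
Merge: [3, 10, 20, 47] + [8, 16, 26, 50] -> [3, 8, 10, 16, 20, 26, 47, 50]

Final sorted array: [3, 8, 10, 16, 20, 26, 47, 50]

The merge sort proceeds by recursively splitting the array and merging sorted halves.
After all merges, the sorted array is [3, 8, 10, 16, 20, 26, 47, 50].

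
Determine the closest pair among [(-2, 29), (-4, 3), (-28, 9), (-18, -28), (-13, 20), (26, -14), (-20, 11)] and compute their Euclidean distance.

Computing all pairwise distances among 7 points:

d((-2, 29), (-4, 3)) = 26.0768
d((-2, 29), (-28, 9)) = 32.8024
d((-2, 29), (-18, -28)) = 59.203
d((-2, 29), (-13, 20)) = 14.2127
d((-2, 29), (26, -14)) = 51.3128
d((-2, 29), (-20, 11)) = 25.4558
d((-4, 3), (-28, 9)) = 24.7386
d((-4, 3), (-18, -28)) = 34.0147
d((-4, 3), (-13, 20)) = 19.2354
d((-4, 3), (26, -14)) = 34.4819
d((-4, 3), (-20, 11)) = 17.8885
d((-28, 9), (-18, -28)) = 38.3275
d((-28, 9), (-13, 20)) = 18.6011
d((-28, 9), (26, -14)) = 58.6941
d((-28, 9), (-20, 11)) = 8.2462 <-- minimum
d((-18, -28), (-13, 20)) = 48.2597
d((-18, -28), (26, -14)) = 46.1736
d((-18, -28), (-20, 11)) = 39.0512
d((-13, 20), (26, -14)) = 51.7397
d((-13, 20), (-20, 11)) = 11.4018
d((26, -14), (-20, 11)) = 52.3546

Closest pair: (-28, 9) and (-20, 11) with distance 8.2462

The closest pair is (-28, 9) and (-20, 11) with Euclidean distance 8.2462. For 7 points, brute-force pairwise comparison is shown above. For large n, the divide-and-conquer algorithm (sort by x, recurse on halves, check the dividing strip) achieves O(n log n).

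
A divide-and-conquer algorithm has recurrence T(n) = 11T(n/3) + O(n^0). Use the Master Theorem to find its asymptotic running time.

Master Theorem for T(n) = 11T(n/3) + O(n^0):

a = 11, b = 3, c = 0
log_b(a) = log_3(11) = 2.1827

Case 1: c = 0 < log_3(11) = 2.1827
T(n) = O(n^(log_3 11))

For T(n) = 11T(n/3) + O(n^0): log_3(11) = 2.1827. This is Case 1 of the Master Theorem (c < log_b(a), work dominated by leaves), giving O(n^(log_3 11)).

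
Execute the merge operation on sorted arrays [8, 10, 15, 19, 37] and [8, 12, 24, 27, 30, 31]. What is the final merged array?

Merging process:

Compare 8 vs 8: take 8 from left. Merged: [8]
Compare 10 vs 8: take 8 from right. Merged: [8, 8]
Compare 10 vs 12: take 10 from left. Merged: [8, 8, 10]
Compare 15 vs 12: take 12 from right. Merged: [8, 8, 10, 12]
Compare 15 vs 24: take 15 from left. Merged: [8, 8, 10, 12, 15]
Compare 19 vs 24: take 19 from left. Merged: [8, 8, 10, 12, 15, 19]
Compare 37 vs 24: take 24 from right. Merged: [8, 8, 10, 12, 15, 19, 24]
Compare 37 vs 27: take 27 from right. Merged: [8, 8, 10, 12, 15, 19, 24, 27]
Compare 37 vs 30: take 30 from right. Merged: [8, 8, 10, 12, 15, 19, 24, 27, 30]
Compare 37 vs 31: take 31 from right. Merged: [8, 8, 10, 12, 15, 19, 24, 27, 30, 31]
Append remaining from left: [37]. Merged: [8, 8, 10, 12, 15, 19, 24, 27, 30, 31, 37]

Final merged array: [8, 8, 10, 12, 15, 19, 24, 27, 30, 31, 37]
Total comparisons: 10

The merged array is [8, 8, 10, 12, 15, 19, 24, 27, 30, 31, 37], requiring 10 comparisons. The merge step runs in O(n) time where n is the total number of elements.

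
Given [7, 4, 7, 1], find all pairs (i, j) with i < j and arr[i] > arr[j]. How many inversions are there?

Finding inversions in [7, 4, 7, 1]:

(0, 1): arr[0]=7 > arr[1]=4
(0, 3): arr[0]=7 > arr[3]=1
(1, 3): arr[1]=4 > arr[3]=1
(2, 3): arr[2]=7 > arr[3]=1

Total inversions: 4

The array has 4 inversion(s): (0,1), (0,3), (1,3), (2,3). Each pair (i,j) satisfies i < j and arr[i] > arr[j].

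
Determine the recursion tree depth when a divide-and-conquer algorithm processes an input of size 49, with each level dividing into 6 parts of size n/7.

For divide and conquer with division factor 7:

Problem sizes at each level:
Level 0: 49
Level 1: 7
Level 2: 1

The root is level 0 and the size-1 base case is level 2 (the tree spans levels 0 through 2, i.e. 3 levels counting the root), so the depth is the number of divisions: log_7(49) = 2

The recursion tree depth is log_7(49) = 2. At each level, the problem size is divided by 7, so it takes 2 divisions to reduce to a base case of size 1. The algorithm makes 6 recursive calls at each level.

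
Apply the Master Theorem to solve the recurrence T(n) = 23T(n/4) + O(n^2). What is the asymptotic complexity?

Master Theorem for T(n) = 23T(n/4) + O(n^2):

a = 23, b = 4, c = 2
log_b(a) = log_4(23) = 2.2618

Case 1: c = 2 < log_4(23) = 2.2618
T(n) = O(n^(log_4 23))

For T(n) = 23T(n/4) + O(n^2): log_4(23) = 2.2618. This is Case 1 of the Master Theorem (c < log_b(a), work dominated by leaves), giving O(n^(log_4 23)).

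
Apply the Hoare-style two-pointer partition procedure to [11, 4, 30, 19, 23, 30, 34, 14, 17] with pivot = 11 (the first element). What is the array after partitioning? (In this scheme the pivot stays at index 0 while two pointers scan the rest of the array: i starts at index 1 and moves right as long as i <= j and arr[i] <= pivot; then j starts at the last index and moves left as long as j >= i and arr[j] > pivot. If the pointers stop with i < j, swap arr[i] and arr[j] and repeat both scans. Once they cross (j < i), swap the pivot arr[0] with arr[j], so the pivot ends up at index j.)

Hoare-style two-pointer partition with pivot = 11:

Initial array: [11, 4, 30, 19, 23, 30, 34, 14, 17]

Pointers start at i = 1, j = 8.
i ends at 2, j ends at 1: the pointers have crossed (j < i), so scanning stops.

Swap pivot arr[0] with arr[1] to place pivot at position 1: [4, 11, 30, 19, 23, 30, 34, 14, 17]
Pivot position: 1

After partitioning with pivot 11, the array becomes [4, 11, 30, 19, 23, 30, 34, 14, 17]. The pivot is placed at index 1. All elements to the left of the pivot are <= 11, and all elements to the right are > 11.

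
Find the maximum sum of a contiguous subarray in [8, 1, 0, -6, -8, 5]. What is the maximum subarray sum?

Using Kadane's algorithm on [8, 1, 0, -6, -8, 5]:

Scanning through the array:
Position 1 (value 1): max_ending_here = 9, max_so_far = 9
Position 2 (value 0): max_ending_here = 9, max_so_far = 9
Position 3 (value -6): max_ending_here = 3, max_so_far = 9
Position 4 (value -8): max_ending_here = -5, max_so_far = 9
Position 5 (value 5): max_ending_here = 5, max_so_far = 9

Maximum subarray: [8, 1]
Maximum sum: 9

The maximum subarray is [8, 1] with sum 9. This subarray runs from index 0 to index 1.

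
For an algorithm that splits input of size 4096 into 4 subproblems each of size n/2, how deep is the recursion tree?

For divide and conquer with division factor 2:

Problem sizes at each level:
Level 0: 4096
Level 1: 2048
Level 2: 1024
Level 3: 512
Level 4: 256
Level 5: 128
Level 6: 64
Level 7: 32
Level 8: 16
Level 9: 8
Level 10: 4
Level 11: 2
Level 12: 1

The root is level 0 and the size-1 base case is level 12 (the tree spans levels 0 through 12, i.e. 13 levels counting the root), so the depth is the number of divisions: log_2(4096) = 12

The recursion tree depth is log_2(4096) = 12. At each level, the problem size is divided by 2, so it takes 12 divisions to reduce to a base case of size 1. The algorithm makes 4 recursive calls at each level.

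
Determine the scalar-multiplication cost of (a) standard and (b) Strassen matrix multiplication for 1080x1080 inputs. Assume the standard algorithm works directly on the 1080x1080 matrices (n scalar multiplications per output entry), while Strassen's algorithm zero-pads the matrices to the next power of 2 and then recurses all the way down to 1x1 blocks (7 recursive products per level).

Matrix multiplication for 1080x1080 matrices:

Strassen's algorithm requires power-of-2 dimensions. Pad 1080x1080 to 2048x2048 (next power of 2).

Standard algorithm: 1080^3 = 1259712000 multiplications
Strassen's algorithm: 7^(log2(2048)) = 7^11 = 1977326743 multiplications
Difference: 1259712000 - 1977326743 = -717614743 (Strassen uses MORE here due to padding overhead — for small or just-over-power-of-2 n, padding can outweigh the per-level savings)

Standard: 1259712000 multiplications (1080^3). Strassen: 1977326743 multiplications (7^11, after padding to 2048x2048). Strassen reduces 8 recursive multiplications to 7 at each level.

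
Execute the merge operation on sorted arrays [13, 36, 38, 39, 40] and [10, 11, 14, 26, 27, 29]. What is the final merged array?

Merging process:

Compare 13 vs 10: take 10 from right. Merged: [10]
Compare 13 vs 11: take 11 from right. Merged: [10, 11]
Compare 13 vs 14: take 13 from left. Merged: [10, 11, 13]
Compare 36 vs 14: take 14 from right. Merged: [10, 11, 13, 14]
Compare 36 vs 26: take 26 from right. Merged: [10, 11, 13, 14, 26]
Compare 36 vs 27: take 27 from right. Merged: [10, 11, 13, 14, 26, 27]
Compare 36 vs 29: take 29 from right. Merged: [10, 11, 13, 14, 26, 27, 29]
Append remaining from left: [36, 38, 39, 40]. Merged: [10, 11, 13, 14, 26, 27, 29, 36, 38, 39, 40]

Final merged array: [10, 11, 13, 14, 26, 27, 29, 36, 38, 39, 40]
Total comparisons: 7

The merged array is [10, 11, 13, 14, 26, 27, 29, 36, 38, 39, 40], requiring 7 comparisons. The merge step runs in O(n) time where n is the total number of elements.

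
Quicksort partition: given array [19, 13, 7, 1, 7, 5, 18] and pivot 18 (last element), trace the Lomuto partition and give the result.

Lomuto partition with pivot = 18:

Initial array: [19, 13, 7, 1, 7, 5, 18]

arr[0]=19 > 18: no swap
arr[1]=13 <= 18: swap with position 0, array becomes [13, 19, 7, 1, 7, 5, 18]
arr[2]=7 <= 18: swap with position 1, array becomes [13, 7, 19, 1, 7, 5, 18]
arr[3]=1 <= 18: swap with position 2, array becomes [13, 7, 1, 19, 7, 5, 18]
arr[4]=7 <= 18: swap with position 3, array becomes [13, 7, 1, 7, 19, 5, 18]
arr[5]=5 <= 18: swap with position 4, array becomes [13, 7, 1, 7, 5, 19, 18]

Place pivot at position 5: [13, 7, 1, 7, 5, 18, 19]
Pivot position: 5

After partitioning with pivot 18, the array becomes [13, 7, 1, 7, 5, 18, 19]. The pivot is placed at index 5. All elements to the left of the pivot are <= 18, and all elements to the right are > 18.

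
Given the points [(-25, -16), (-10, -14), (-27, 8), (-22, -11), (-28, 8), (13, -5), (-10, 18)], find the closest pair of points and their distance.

Computing all pairwise distances among 7 points:

d((-25, -16), (-10, -14)) = 15.1327
d((-25, -16), (-27, 8)) = 24.0832
d((-25, -16), (-22, -11)) = 5.831
d((-25, -16), (-28, 8)) = 24.1868
d((-25, -16), (13, -5)) = 39.5601
d((-25, -16), (-10, 18)) = 37.1618
d((-10, -14), (-27, 8)) = 27.8029
d((-10, -14), (-22, -11)) = 12.3693
d((-10, -14), (-28, 8)) = 28.4253
d((-10, -14), (13, -5)) = 24.6982
d((-10, -14), (-10, 18)) = 32.0
d((-27, 8), (-22, -11)) = 19.6469
d((-27, 8), (-28, 8)) = 1.0 <-- minimum
d((-27, 8), (13, -5)) = 42.0595
d((-27, 8), (-10, 18)) = 19.7231
d((-22, -11), (-28, 8)) = 19.9249
d((-22, -11), (13, -5)) = 35.5106
d((-22, -11), (-10, 18)) = 31.3847
d((-28, 8), (13, -5)) = 43.0116
d((-28, 8), (-10, 18)) = 20.5913
d((13, -5), (-10, 18)) = 32.5269

Closest pair: (-27, 8) and (-28, 8) with distance 1.0

The closest pair is (-27, 8) and (-28, 8) with Euclidean distance 1.0. For 7 points, brute-force pairwise comparison is shown above. For large n, the divide-and-conquer algorithm (sort by x, recurse on halves, check the dividing strip) achieves O(n log n).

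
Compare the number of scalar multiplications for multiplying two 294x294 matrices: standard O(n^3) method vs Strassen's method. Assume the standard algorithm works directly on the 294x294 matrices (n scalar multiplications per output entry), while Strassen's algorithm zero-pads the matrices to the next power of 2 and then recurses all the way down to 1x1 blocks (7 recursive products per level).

Matrix multiplication for 294x294 matrices:

Strassen's algorithm requires power-of-2 dimensions. Pad 294x294 to 512x512 (next power of 2).

Standard algorithm: 294^3 = 25412184 multiplications
Strassen's algorithm: 7^(log2(512)) = 7^9 = 40353607 multiplications
Difference: 25412184 - 40353607 = -14941423 (Strassen uses MORE here due to padding overhead — for small or just-over-power-of-2 n, padding can outweigh the per-level savings)

Standard: 25412184 multiplications (294^3). Strassen: 40353607 multiplications (7^9, after padding to 512x512). Strassen reduces 8 recursive multiplications to 7 at each level.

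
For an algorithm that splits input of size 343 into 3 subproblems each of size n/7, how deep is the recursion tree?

For divide and conquer with division factor 7:

Problem sizes at each level:
Level 0: 343
Level 1: 49
Level 2: 7
Level 3: 1

The root is level 0 and the size-1 base case is level 3 (the tree spans levels 0 through 3, i.e. 4 levels counting the root), so the depth is the number of divisions: log_7(343) = 3

The recursion tree depth is log_7(343) = 3. At each level, the problem size is divided by 7, so it takes 3 divisions to reduce to a base case of size 1. The algorithm makes 3 recursive calls at each level.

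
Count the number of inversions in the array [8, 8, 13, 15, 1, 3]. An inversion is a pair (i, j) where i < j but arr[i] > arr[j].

Finding inversions in [8, 8, 13, 15, 1, 3]:

(0, 4): arr[0]=8 > arr[4]=1
(0, 5): arr[0]=8 > arr[5]=3
(1, 4): arr[1]=8 > arr[4]=1
(1, 5): arr[1]=8 > arr[5]=3
(2, 4): arr[2]=13 > arr[4]=1
(2, 5): arr[2]=13 > arr[5]=3
(3, 4): arr[3]=15 > arr[4]=1
(3, 5): arr[3]=15 > arr[5]=3

Total inversions: 8

The array has 8 inversion(s): (0,4), (0,5), (1,4), (1,5), (2,4), (2,5), (3,4), (3,5). Each pair (i,j) satisfies i < j and arr[i] > arr[j].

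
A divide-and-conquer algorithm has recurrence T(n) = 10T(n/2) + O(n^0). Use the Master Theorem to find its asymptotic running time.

Master Theorem for T(n) = 10T(n/2) + O(n^0):

a = 10, b = 2, c = 0
log_b(a) = log_2(10) = 3.3219

Case 1: c = 0 < log_2(10) = 3.3219
T(n) = O(n^(log_2 10))

For T(n) = 10T(n/2) + O(n^0): log_2(10) = 3.3219. This is Case 1 of the Master Theorem (c < log_b(a), work dominated by leaves), giving O(n^(log_2 10)).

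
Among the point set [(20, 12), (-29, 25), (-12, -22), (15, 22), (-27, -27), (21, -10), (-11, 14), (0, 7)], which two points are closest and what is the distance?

Computing all pairwise distances among 8 points:

d((20, 12), (-29, 25)) = 50.6952
d((20, 12), (-12, -22)) = 46.6905
d((20, 12), (15, 22)) = 11.1803 <-- minimum
d((20, 12), (-27, -27)) = 61.0737
d((20, 12), (21, -10)) = 22.0227
d((20, 12), (-11, 14)) = 31.0644
d((20, 12), (0, 7)) = 20.6155
d((-29, 25), (-12, -22)) = 49.98
d((-29, 25), (15, 22)) = 44.1022
d((-29, 25), (-27, -27)) = 52.0384
d((-29, 25), (21, -10)) = 61.0328
d((-29, 25), (-11, 14)) = 21.095
d((-29, 25), (0, 7)) = 34.1321
d((-12, -22), (15, 22)) = 51.6236
d((-12, -22), (-27, -27)) = 15.8114
d((-12, -22), (21, -10)) = 35.1141
d((-12, -22), (-11, 14)) = 36.0139
d((-12, -22), (0, 7)) = 31.3847
d((15, 22), (-27, -27)) = 64.5368
d((15, 22), (21, -10)) = 32.5576
d((15, 22), (-11, 14)) = 27.2029
d((15, 22), (0, 7)) = 21.2132
d((-27, -27), (21, -10)) = 50.9215
d((-27, -27), (-11, 14)) = 44.0114
d((-27, -27), (0, 7)) = 43.4166
d((21, -10), (-11, 14)) = 40.0
d((21, -10), (0, 7)) = 27.0185
d((-11, 14), (0, 7)) = 13.0384

Closest pair: (20, 12) and (15, 22) with distance 11.1803

The closest pair is (20, 12) and (15, 22) with Euclidean distance 11.1803. For 8 points, brute-force pairwise comparison is shown above. For large n, the divide-and-conquer algorithm (sort by x, recurse on halves, check the dividing strip) achieves O(n log n).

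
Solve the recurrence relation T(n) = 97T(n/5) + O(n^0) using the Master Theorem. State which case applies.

Master Theorem for T(n) = 97T(n/5) + O(n^0):

a = 97, b = 5, c = 0
log_b(a) = log_5(97) = 2.8424

Case 1: c = 0 < log_5(97) = 2.8424
T(n) = O(n^(log_5 97))

For T(n) = 97T(n/5) + O(n^0): log_5(97) = 2.8424. This is Case 1 of the Master Theorem (c < log_b(a), work dominated by leaves), giving O(n^(log_5 97)).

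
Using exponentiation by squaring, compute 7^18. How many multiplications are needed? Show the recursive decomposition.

Computing 7^18 by squaring (build up from 7^1; each line after the first costs one multiplication):

7^1 = 7
7^2 = (7^1)^2 = 7^2 = 49
7^4 = (7^2)^2 = 49^2 = 2401
7^8 = (7^4)^2 = 2401^2 = 5764801
7^9 = 7 * 7^8 = 7 * 5764801 = 40353607
7^18 = (7^9)^2 = 40353607^2 = 1628413597910449

Result: 1628413597910449
Multiplications needed: 5 (5 lines after 7^1)

7^18 = 1628413597910449. Using exponentiation by squaring, this requires 5 multiplications. The key idea: if the exponent is even, square the half-power; if odd, multiply by the base once.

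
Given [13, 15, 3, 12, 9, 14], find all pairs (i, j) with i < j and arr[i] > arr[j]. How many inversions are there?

Finding inversions in [13, 15, 3, 12, 9, 14]:

(0, 2): arr[0]=13 > arr[2]=3
(0, 3): arr[0]=13 > arr[3]=12
(0, 4): arr[0]=13 > arr[4]=9
(1, 2): arr[1]=15 > arr[2]=3
(1, 3): arr[1]=15 > arr[3]=12
(1, 4): arr[1]=15 > arr[4]=9
(1, 5): arr[1]=15 > arr[5]=14
(3, 4): arr[3]=12 > arr[4]=9

Total inversions: 8

The array has 8 inversion(s): (0,2), (0,3), (0,4), (1,2), (1,3), (1,4), (1,5), (3,4). Each pair (i,j) satisfies i < j and arr[i] > arr[j].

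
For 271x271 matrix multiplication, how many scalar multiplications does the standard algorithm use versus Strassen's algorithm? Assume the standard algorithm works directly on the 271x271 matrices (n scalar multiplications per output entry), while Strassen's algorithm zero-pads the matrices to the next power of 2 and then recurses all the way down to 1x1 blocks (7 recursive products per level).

Matrix multiplication for 271x271 matrices:

Strassen's algorithm requires power-of-2 dimensions. Pad 271x271 to 512x512 (next power of 2).

Standard algorithm: 271^3 = 19902511 multiplications
Strassen's algorithm: 7^(log2(512)) = 7^9 = 40353607 multiplications
Difference: 19902511 - 40353607 = -20451096 (Strassen uses MORE here due to padding overhead — for small or just-over-power-of-2 n, padding can outweigh the per-level savings)

Standard: 19902511 multiplications (271^3). Strassen: 40353607 multiplications (7^9, after padding to 512x512). Strassen reduces 8 recursive multiplications to 7 at each level.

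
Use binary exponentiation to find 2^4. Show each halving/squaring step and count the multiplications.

Computing 2^4 by squaring (build up from 2^1; each line after the first costs one multiplication):

2^1 = 2
2^2 = (2^1)^2 = 2^2 = 4
2^4 = (2^2)^2 = 4^2 = 16

Result: 16
Multiplications needed: 2 (2 lines after 2^1)

2^4 = 16. Using exponentiation by squaring, this requires 2 multiplications. The key idea: if the exponent is even, square the half-power; if odd, multiply by the base once.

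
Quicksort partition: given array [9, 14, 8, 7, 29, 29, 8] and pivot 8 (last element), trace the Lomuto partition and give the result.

Lomuto partition with pivot = 8:

Initial array: [9, 14, 8, 7, 29, 29, 8]

arr[0]=9 > 8: no swap
arr[1]=14 > 8: no swap
arr[2]=8 <= 8: swap with position 0, array becomes [8, 14, 9, 7, 29, 29, 8]
arr[3]=7 <= 8: swap with position 1, array becomes [8, 7, 9, 14, 29, 29, 8]
arr[4]=29 > 8: no swap
arr[5]=29 > 8: no swap

Place pivot at position 2: [8, 7, 8, 14, 29, 29, 9]
Pivot position: 2

After partitioning with pivot 8, the array becomes [8, 7, 8, 14, 29, 29, 9]. The pivot is placed at index 2. All elements to the left of the pivot are <= 8, and all elements to the right are > 8.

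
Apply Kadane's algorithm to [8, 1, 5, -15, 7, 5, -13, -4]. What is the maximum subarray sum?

Using Kadane's algorithm on [8, 1, 5, -15, 7, 5, -13, -4]:

Scanning through the array:
Position 1 (value 1): max_ending_here = 9, max_so_far = 9
Position 2 (value 5): max_ending_here = 14, max_so_far = 14
Position 3 (value -15): max_ending_here = -1, max_so_far = 14
Position 4 (value 7): max_ending_here = 7, max_so_far = 14
Position 5 (value 5): max_ending_here = 12, max_so_far = 14
Position 6 (value -13): max_ending_here = -1, max_so_far = 14
Position 7 (value -4): max_ending_here = -4, max_so_far = 14

Maximum subarray: [8, 1, 5]
Maximum sum: 14

The maximum subarray is [8, 1, 5] with sum 14. This subarray runs from index 0 to index 2.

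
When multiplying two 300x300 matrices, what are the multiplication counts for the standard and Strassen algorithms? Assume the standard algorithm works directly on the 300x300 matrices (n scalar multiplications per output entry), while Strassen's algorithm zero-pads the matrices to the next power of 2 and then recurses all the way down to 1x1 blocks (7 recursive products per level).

Matrix multiplication for 300x300 matrices:

Strassen's algorithm requires power-of-2 dimensions. Pad 300x300 to 512x512 (next power of 2).

Standard algorithm: 300^3 = 27000000 multiplications
Strassen's algorithm: 7^(log2(512)) = 7^9 = 40353607 multiplications
Difference: 27000000 - 40353607 = -13353607 (Strassen uses MORE here due to padding overhead — for small or just-over-power-of-2 n, padding can outweigh the per-level savings)

Standard: 27000000 multiplications (300^3). Strassen: 40353607 multiplications (7^9, after padding to 512x512). Strassen reduces 8 recursive multiplications to 7 at each level.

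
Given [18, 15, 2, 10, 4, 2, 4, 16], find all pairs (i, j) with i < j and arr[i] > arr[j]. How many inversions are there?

Finding inversions in [18, 15, 2, 10, 4, 2, 4, 16]:

(0, 1): arr[0]=18 > arr[1]=15
(0, 2): arr[0]=18 > arr[2]=2
(0, 3): arr[0]=18 > arr[3]=10
(0, 4): arr[0]=18 > arr[4]=4
(0, 5): arr[0]=18 > arr[5]=2
(0, 6): arr[0]=18 > arr[6]=4
(0, 7): arr[0]=18 > arr[7]=16
(1, 2): arr[1]=15 > arr[2]=2
(1, 3): arr[1]=15 > arr[3]=10
(1, 4): arr[1]=15 > arr[4]=4
(1, 5): arr[1]=15 > arr[5]=2
(1, 6): arr[1]=15 > arr[6]=4
(3, 4): arr[3]=10 > arr[4]=4
(3, 5): arr[3]=10 > arr[5]=2
(3, 6): arr[3]=10 > arr[6]=4
(4, 5): arr[4]=4 > arr[5]=2

Total inversions: 16

The array has 16 inversion(s): (0,1), (0,2), (0,3), (0,4), (0,5), (0,6), (0,7), (1,2), (1,3), (1,4), (1,5), (1,6), (3,4), (3,5), (3,6), (4,5). Each pair (i,j) satisfies i < j and arr[i] > arr[j].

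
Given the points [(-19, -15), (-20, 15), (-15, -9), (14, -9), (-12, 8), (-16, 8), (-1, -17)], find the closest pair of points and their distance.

Computing all pairwise distances among 7 points:

d((-19, -15), (-20, 15)) = 30.0167
d((-19, -15), (-15, -9)) = 7.2111
d((-19, -15), (14, -9)) = 33.541
d((-19, -15), (-12, 8)) = 24.0416
d((-19, -15), (-16, 8)) = 23.1948
d((-19, -15), (-1, -17)) = 18.1108
d((-20, 15), (-15, -9)) = 24.5153
d((-20, 15), (14, -9)) = 41.6173
d((-20, 15), (-12, 8)) = 10.6301
d((-20, 15), (-16, 8)) = 8.0623
d((-20, 15), (-1, -17)) = 37.2156
d((-15, -9), (14, -9)) = 29.0
d((-15, -9), (-12, 8)) = 17.2627
d((-15, -9), (-16, 8)) = 17.0294
d((-15, -9), (-1, -17)) = 16.1245
d((14, -9), (-12, 8)) = 31.0644
d((14, -9), (-16, 8)) = 34.4819
d((14, -9), (-1, -17)) = 17.0
d((-12, 8), (-16, 8)) = 4.0 <-- minimum
d((-12, 8), (-1, -17)) = 27.313
d((-16, 8), (-1, -17)) = 29.1548

Closest pair: (-12, 8) and (-16, 8) with distance 4.0

The closest pair is (-12, 8) and (-16, 8) with Euclidean distance 4.0. For 7 points, brute-force pairwise comparison is shown above. For large n, the divide-and-conquer algorithm (sort by x, recurse on halves, check the dividing strip) achieves O(n log n).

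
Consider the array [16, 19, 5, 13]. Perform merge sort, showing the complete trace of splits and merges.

Merge sort trace:

Split: [16, 19, 5, 13] -> [16, 19] and [5, 13]
  Split: [16, 19] -> [16] and [19]
  Merge: [16] + [19] -> [16, 19]
  Split: [5, 13] -> [5] and [13]
  Merge: [5] + [13] -> [5, 13]
Merge: [16, 19] + [5, 13] -> [5, 13, 16, 19]

Final sorted array: [5, 13, 16, 19]

The merge sort proceeds by recursively splitting the array and merging sorted halves.
After all merges, the sorted array is [5, 13, 16, 19].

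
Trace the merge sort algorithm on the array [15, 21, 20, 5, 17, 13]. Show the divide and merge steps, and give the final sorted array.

Merge sort trace:

Split: [15, 21, 20, 5, 17, 13] -> [15, 21, 20] and [5, 17, 13]
  Split: [15, 21, 20] -> [15] and [21, 20]
    Split: [21, 20] -> [21] and [20]
    Merge: [21] + [20] -> [20, 21]
  Merge: [15] + [20, 21] -> [15, 20, 21]
  Split: [5, 17, 13] -> [5] and [17, 13]
    Split: [17, 13] -> [17] and [13]
    Merge: [17] + [13] -> [13, 17]
  Merge: [5] + [13, 17] -> [5, 13, 17]
Merge: [15, 20, 21] + [5, 13, 17] -> [5, 13, 15, 17, 20, 21]

Final sorted array: [5, 13, 15, 17, 20, 21]

The merge sort proceeds by recursively splitting the array and merging sorted halves.
After all merges, the sorted array is [5, 13, 15, 17, 20, 21].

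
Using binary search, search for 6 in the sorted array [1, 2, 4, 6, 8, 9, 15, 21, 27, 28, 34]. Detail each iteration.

Binary search for 6 in [1, 2, 4, 6, 8, 9, 15, 21, 27, 28, 34]:

lo=0, hi=10, mid=5, arr[mid]=9 -> 9 > 6, search left half
lo=0, hi=4, mid=2, arr[mid]=4 -> 4 < 6, search right half
lo=3, hi=4, mid=3, arr[mid]=6 -> Found target at index 3!

Binary search finds 6 at index 3 after 3 comparisons. The search repeatedly halves the search space by comparing with the middle element.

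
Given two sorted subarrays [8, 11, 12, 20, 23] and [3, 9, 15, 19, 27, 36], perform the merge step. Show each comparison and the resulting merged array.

Merging process:

Compare 8 vs 3: take 3 from right. Merged: [3]
Compare 8 vs 9: take 8 from left. Merged: [3, 8]
Compare 11 vs 9: take 9 from right. Merged: [3, 8, 9]
Compare 11 vs 15: take 11 from left. Merged: [3, 8, 9, 11]
Compare 12 vs 15: take 12 from left. Merged: [3, 8, 9, 11, 12]
Compare 20 vs 15: take 15 from right. Merged: [3, 8, 9, 11, 12, 15]
Compare 20 vs 19: take 19 from right. Merged: [3, 8, 9, 11, 12, 15, 19]
Compare 20 vs 27: take 20 from left. Merged: [3, 8, 9, 11, 12, 15, 19, 20]
Compare 23 vs 27: take 23 from left. Merged: [3, 8, 9, 11, 12, 15, 19, 20, 23]
Append remaining from right: [27, 36]. Merged: [3, 8, 9, 11, 12, 15, 19, 20, 23, 27, 36]

Final merged array: [3, 8, 9, 11, 12, 15, 19, 20, 23, 27, 36]
Total comparisons: 9

The merged array is [3, 8, 9, 11, 12, 15, 19, 20, 23, 27, 36], requiring 9 comparisons. The merge step runs in O(n) time where n is the total number of elements.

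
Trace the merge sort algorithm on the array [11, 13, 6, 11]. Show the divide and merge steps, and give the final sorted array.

Merge sort trace:

Split: [11, 13, 6, 11] -> [11, 13] and [6, 11]
  Split: [11, 13] -> [11] and [13]
  Merge: [11] + [13] -> [11, 13]
  Split: [6, 11] -> [6] and [11]
  Merge: [6] + [11] -> [6, 11]
Merge: [11, 13] + [6, 11] -> [6, 11, 11, 13]

Final sorted array: [6, 11, 11, 13]

The merge sort proceeds by recursively splitting the array and merging sorted halves.
After all merges, the sorted array is [6, 11, 11, 13].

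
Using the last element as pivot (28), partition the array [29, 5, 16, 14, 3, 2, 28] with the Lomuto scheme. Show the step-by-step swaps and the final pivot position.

Lomuto partition with pivot = 28:

Initial array: [29, 5, 16, 14, 3, 2, 28]

arr[0]=29 > 28: no swap
arr[1]=5 <= 28: swap with position 0, array becomes [5, 29, 16, 14, 3, 2, 28]
arr[2]=16 <= 28: swap with position 1, array becomes [5, 16, 29, 14, 3, 2, 28]
arr[3]=14 <= 28: swap with position 2, array becomes [5, 16, 14, 29, 3, 2, 28]
arr[4]=3 <= 28: swap with position 3, array becomes [5, 16, 14, 3, 29, 2, 28]
arr[5]=2 <= 28: swap with position 4, array becomes [5, 16, 14, 3, 2, 29, 28]

Place pivot at position 5: [5, 16, 14, 3, 2, 28, 29]
Pivot position: 5

After partitioning with pivot 28, the array becomes [5, 16, 14, 3, 2, 28, 29]. The pivot is placed at index 5. All elements to the left of the pivot are <= 28, and all elements to the right are > 28.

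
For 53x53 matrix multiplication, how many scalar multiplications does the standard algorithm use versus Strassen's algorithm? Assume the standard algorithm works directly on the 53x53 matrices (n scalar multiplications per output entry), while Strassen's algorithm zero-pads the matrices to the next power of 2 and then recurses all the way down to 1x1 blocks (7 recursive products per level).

Matrix multiplication for 53x53 matrices:

Strassen's algorithm requires power-of-2 dimensions. Pad 53x53 to 64x64 (next power of 2).

Standard algorithm: 53^3 = 148877 multiplications
Strassen's algorithm: 7^(log2(64)) = 7^6 = 117649 multiplications
Savings: 148877 - 117649 = 31228 multiplications

Standard: 148877 multiplications (53^3). Strassen: 117649 multiplications (7^6, after padding to 64x64). Strassen reduces 8 recursive multiplications to 7 at each level.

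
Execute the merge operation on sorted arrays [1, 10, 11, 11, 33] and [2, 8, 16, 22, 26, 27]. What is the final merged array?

Merging process:

Compare 1 vs 2: take 1 from left. Merged: [1]
Compare 10 vs 2: take 2 from right. Merged: [1, 2]
Compare 10 vs 8: take 8 from right. Merged: [1, 2, 8]
Compare 10 vs 16: take 10 from left. Merged: [1, 2, 8, 10]
Compare 11 vs 16: take 11 from left. Merged: [1, 2, 8, 10, 11]
Compare 11 vs 16: take 11 from left. Merged: [1, 2, 8, 10, 11, 11]
Compare 33 vs 16: take 16 from right. Merged: [1, 2, 8, 10, 11, 11, 16]
Compare 33 vs 22: take 22 from right. Merged: [1, 2, 8, 10, 11, 11, 16, 22]
Compare 33 vs 26: take 26 from right. Merged: [1, 2, 8, 10, 11, 11, 16, 22, 26]
Compare 33 vs 27: take 27 from right. Merged: [1, 2, 8, 10, 11, 11, 16, 22, 26, 27]
Append remaining from left: [33]. Merged: [1, 2, 8, 10, 11, 11, 16, 22, 26, 27, 33]

Final merged array: [1, 2, 8, 10, 11, 11, 16, 22, 26, 27, 33]
Total comparisons: 10

The merged array is [1, 2, 8, 10, 11, 11, 16, 22, 26, 27, 33], requiring 10 comparisons. The merge step runs in O(n) time where n is the total number of elements.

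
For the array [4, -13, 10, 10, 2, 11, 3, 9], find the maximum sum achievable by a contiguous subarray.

Using Kadane's algorithm on [4, -13, 10, 10, 2, 11, 3, 9]:

Scanning through the array:
Position 1 (value -13): max_ending_here = -9, max_so_far = 4
Position 2 (value 10): max_ending_here = 10, max_so_far = 10
Position 3 (value 10): max_ending_here = 20, max_so_far = 20
Position 4 (value 2): max_ending_here = 22, max_so_far = 22
Position 5 (value 11): max_ending_here = 33, max_so_far = 33
Position 6 (value 3): max_ending_here = 36, max_so_far = 36
Position 7 (value 9): max_ending_here = 45, max_so_far = 45

Maximum subarray: [10, 10, 2, 11, 3, 9]
Maximum sum: 45

The maximum subarray is [10, 10, 2, 11, 3, 9] with sum 45. This subarray runs from index 2 to index 7.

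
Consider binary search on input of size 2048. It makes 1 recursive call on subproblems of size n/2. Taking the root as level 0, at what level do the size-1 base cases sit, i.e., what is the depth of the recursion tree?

For divide and conquer with division factor 2:

Problem sizes at each level:
Level 0: 2048
Level 1: 1024
Level 2: 512
Level 3: 256
Level 4: 128
Level 5: 64
Level 6: 32
Level 7: 16
Level 8: 8
Level 9: 4
Level 10: 2
Level 11: 1

The root is level 0 and the size-1 base case is level 11 (the tree spans levels 0 through 11, i.e. 12 levels counting the root), so the depth is the number of divisions: log_2(2048) = 11

The recursion tree depth is log_2(2048) = 11. At each level, the problem size is divided by 2, so it takes 11 divisions to reduce to a base case of size 1. The algorithm makes 1 recursive call at each level.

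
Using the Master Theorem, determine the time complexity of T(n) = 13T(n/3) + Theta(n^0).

Master Theorem for T(n) = 13T(n/3) + O(n^0):

a = 13, b = 3, c = 0
log_b(a) = log_3(13) = 2.3347

Case 1: c = 0 < log_3(13) = 2.3347
T(n) = O(n^(log_3 13))

For T(n) = 13T(n/3) + O(n^0): log_3(13) = 2.3347. This is Case 1 of the Master Theorem (c < log_b(a), work dominated by leaves), giving O(n^(log_3 13)).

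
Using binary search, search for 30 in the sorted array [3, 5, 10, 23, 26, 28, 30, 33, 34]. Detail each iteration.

Binary search for 30 in [3, 5, 10, 23, 26, 28, 30, 33, 34]:

lo=0, hi=8, mid=4, arr[mid]=26 -> 26 < 30, search right half
lo=5, hi=8, mid=6, arr[mid]=30 -> Found target at index 6!

Binary search finds 30 at index 6 after 2 comparisons. The search repeatedly halves the search space by comparing with the middle element.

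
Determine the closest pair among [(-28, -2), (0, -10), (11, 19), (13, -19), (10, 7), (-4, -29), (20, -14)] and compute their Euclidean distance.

Computing all pairwise distances among 7 points:

d((-28, -2), (0, -10)) = 29.1204
d((-28, -2), (11, 19)) = 44.2945
d((-28, -2), (13, -19)) = 44.3847
d((-28, -2), (10, 7)) = 39.0512
d((-28, -2), (-4, -29)) = 36.1248
d((-28, -2), (20, -14)) = 49.4773
d((0, -10), (11, 19)) = 31.0161
d((0, -10), (13, -19)) = 15.8114
d((0, -10), (10, 7)) = 19.7231
d((0, -10), (-4, -29)) = 19.4165
d((0, -10), (20, -14)) = 20.3961
d((11, 19), (13, -19)) = 38.0526
d((11, 19), (10, 7)) = 12.0416
d((11, 19), (-4, -29)) = 50.2892
d((11, 19), (20, -14)) = 34.2053
d((13, -19), (10, 7)) = 26.1725
d((13, -19), (-4, -29)) = 19.7231
d((13, -19), (20, -14)) = 8.6023 <-- minimum
d((10, 7), (-4, -29)) = 38.6264
d((10, 7), (20, -14)) = 23.2594
d((-4, -29), (20, -14)) = 28.3019

Closest pair: (13, -19) and (20, -14) with distance 8.6023

The closest pair is (13, -19) and (20, -14) with Euclidean distance 8.6023. For 7 points, brute-force pairwise comparison is shown above. For large n, the divide-and-conquer algorithm (sort by x, recurse on halves, check the dividing strip) achieves O(n log n).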